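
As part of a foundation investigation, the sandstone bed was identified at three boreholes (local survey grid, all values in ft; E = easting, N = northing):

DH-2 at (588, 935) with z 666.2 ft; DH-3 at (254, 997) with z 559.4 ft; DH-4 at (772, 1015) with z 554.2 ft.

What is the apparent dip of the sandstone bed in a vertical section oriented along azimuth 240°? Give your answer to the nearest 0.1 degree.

Two edge vectors: DH-2→DH-3 = (-334, 62, -106.8), DH-2→DH-4 = (184, 80, -112).
Normal n = (DH-2→DH-3) × (DH-2→DH-4) = (1600, -57059.2, -38128).
So ∂z/∂E = −n_x/n_z = 0.04196 and ∂z/∂N = −n_y/n_z = −1.49652.
Unit vector along 240° is (sin 240°, cos 240°) = (-0.8660, -0.5000).
Slope in that direction = a·(-0.8660) + b·(-0.5000) = 0.71192.
Apparent dip = arctan|0.71192| = 35.4° (true dip is 56.3°, so apparent ≤ true as expected).

35.4°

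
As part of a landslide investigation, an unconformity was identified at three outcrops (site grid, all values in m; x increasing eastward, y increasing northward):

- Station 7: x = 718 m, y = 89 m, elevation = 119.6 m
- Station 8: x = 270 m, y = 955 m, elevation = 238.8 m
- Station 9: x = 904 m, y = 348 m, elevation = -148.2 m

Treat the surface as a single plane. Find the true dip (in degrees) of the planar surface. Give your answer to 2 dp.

45.34°

Two edge vectors: Station 7→Station 8 = (-448, 866, 119.2), Station 7→Station 9 = (186, 259, -267.8).
Normal n = (Station 7→Station 8) × (Station 7→Station 9) = (-262787.6, -97803.2, -277108).
So ∂z/∂x = −n_x/n_z = −0.94832 and ∂z/∂y = −n_y/n_z = −0.35294.
Gradient magnitude |∇z| = √(a² + b²) = √(0.89931 + 0.12457) = 1.01187.
True dip = arctan(1.01187) = 45.34°, dipping toward ENE (azimuth ≈ 070°).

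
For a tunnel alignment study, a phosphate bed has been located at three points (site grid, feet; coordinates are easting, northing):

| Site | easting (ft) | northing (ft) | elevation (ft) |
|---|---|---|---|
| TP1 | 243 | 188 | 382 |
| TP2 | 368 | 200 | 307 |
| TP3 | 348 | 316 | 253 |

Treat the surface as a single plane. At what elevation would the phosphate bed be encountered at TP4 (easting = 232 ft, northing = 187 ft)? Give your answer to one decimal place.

388.6 ft

Two edge vectors: TP1→TP2 = (125, 12, -75), TP1→TP3 = (105, 128, -129).
Normal n = (TP1→TP2) × (TP1→TP3) = (8052, 8250, 14740).
So ∂z/∂easting = −n_x/n_z = −0.54627 and ∂z/∂northing = −n_y/n_z = −0.55970.
Intercept c from TP1: 382 + 132.74 + 105.22 = 619.97.
At (232, 187): z = −126.7 − 104.7 + 619.97 = 388.6 ft.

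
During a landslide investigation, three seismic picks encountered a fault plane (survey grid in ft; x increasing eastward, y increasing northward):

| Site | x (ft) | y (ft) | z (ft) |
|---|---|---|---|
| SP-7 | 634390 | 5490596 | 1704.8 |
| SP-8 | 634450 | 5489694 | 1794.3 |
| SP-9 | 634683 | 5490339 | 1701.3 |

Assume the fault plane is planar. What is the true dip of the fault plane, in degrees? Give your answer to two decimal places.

Two edge vectors: SP-7→SP-8 = (60, -902, 89.5), SP-7→SP-9 = (293, -257, -3.5).
Normal n = (SP-7→SP-8) × (SP-7→SP-9) = (26158.5, 26433.5, 248866).
So ∂z/∂x = −n_x/n_z = −0.10511 and ∂z/∂y = −n_y/n_z = −0.10622.
Gradient magnitude |∇z| = √(a² + b²) = √(0.01105 + 0.01128) = 0.14943.
True dip = arctan(0.14943) = 8.50°, dipping toward NE (azimuth ≈ 045°).

8.50°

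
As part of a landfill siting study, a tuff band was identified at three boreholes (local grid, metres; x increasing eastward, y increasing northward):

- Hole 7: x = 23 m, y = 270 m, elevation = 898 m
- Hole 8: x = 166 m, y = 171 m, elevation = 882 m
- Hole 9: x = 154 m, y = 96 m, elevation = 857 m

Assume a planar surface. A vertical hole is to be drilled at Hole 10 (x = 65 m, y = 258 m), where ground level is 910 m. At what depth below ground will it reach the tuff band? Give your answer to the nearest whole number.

11 m

Let the plane be z = a·x + b·y + c.
Hole 8−Hole 7: 143a − 99b = −16;  Hole 9−Hole 7: 131a − 174b = −41.
Solving gives a = 0.10703, b = 0.31621.
Then c = 898 − a·23 − b·270 = 810.16.
At (65, 258): z_contact = 7.0 + 81.6 + 810.16 = 898.7 m.
Depth below ground = 910 − 898.7 = 11 m.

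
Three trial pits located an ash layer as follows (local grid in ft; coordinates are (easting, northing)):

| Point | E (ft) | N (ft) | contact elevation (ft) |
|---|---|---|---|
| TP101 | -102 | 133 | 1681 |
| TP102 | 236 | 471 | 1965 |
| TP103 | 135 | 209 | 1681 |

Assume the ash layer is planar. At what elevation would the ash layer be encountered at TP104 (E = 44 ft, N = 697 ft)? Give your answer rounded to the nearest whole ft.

Let the plane be z = a·E + b·N + c.
TP102−TP101: 338a + 338b = 284;  TP103−TP101: 237a + 76b = 0.
Solving gives a = −0.39663, b = 1.23687.
Then c = 1681 − a·-102 − b·133 = 1476.04.
At (44, 697): z = −17.5 + 862.1 + 1476.04 = 2320.7 ft.

2321 ft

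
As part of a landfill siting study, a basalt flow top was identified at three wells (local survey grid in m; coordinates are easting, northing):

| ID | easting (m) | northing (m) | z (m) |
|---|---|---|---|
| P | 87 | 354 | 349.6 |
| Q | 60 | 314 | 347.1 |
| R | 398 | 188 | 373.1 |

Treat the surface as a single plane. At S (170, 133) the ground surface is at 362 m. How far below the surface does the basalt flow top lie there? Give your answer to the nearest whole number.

8 m

Two edge vectors: P→Q = (-27, -40, -2.5), P→R = (311, -166, 23.5).
Normal n = (P→Q) × (P→R) = (-1355, -143, 16922).
So ∂z/∂easting = −n_x/n_z = 0.08007 and ∂z/∂northing = −n_y/n_z = 0.00845.
Intercept c from P: 349.6 − 6.97 − 2.99 = 339.64.
At (170, 133): z_contact = 13.6 + 1.1 + 339.64 = 354.4 m.
Depth below ground = 362 − 354.4 = 8 m.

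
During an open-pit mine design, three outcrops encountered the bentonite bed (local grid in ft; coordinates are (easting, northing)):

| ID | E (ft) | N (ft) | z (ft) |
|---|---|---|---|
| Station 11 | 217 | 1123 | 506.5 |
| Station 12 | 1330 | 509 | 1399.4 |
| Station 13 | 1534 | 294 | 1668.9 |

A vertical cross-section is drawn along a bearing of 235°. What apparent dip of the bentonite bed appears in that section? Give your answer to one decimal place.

21.9°

Two edge vectors: Station 11→Station 12 = (1113, -614, 892.9), Station 11→Station 13 = (1317, -829, 1162.4).
Normal n = (Station 11→Station 12) × (Station 11→Station 13) = (26500.5, -117801.9, -114039).
So ∂z/∂E = −n_x/n_z = 0.23238 and ∂z/∂N = −n_y/n_z = −1.03300.
Unit vector along 235° is (sin 235°, cos 235°) = (-0.8192, -0.5736).
Slope in that direction = a·(-0.8192) + b·(-0.5736) = 0.40215.
Apparent dip = arctan|0.40215| = 21.9° (true dip is 46.6°, so apparent ≤ true as expected).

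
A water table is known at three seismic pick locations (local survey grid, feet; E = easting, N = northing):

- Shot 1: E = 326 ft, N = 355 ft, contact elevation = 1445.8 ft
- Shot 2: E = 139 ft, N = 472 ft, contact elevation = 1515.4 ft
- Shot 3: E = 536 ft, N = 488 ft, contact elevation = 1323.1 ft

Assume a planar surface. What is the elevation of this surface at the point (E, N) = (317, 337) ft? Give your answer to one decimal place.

Two edge vectors: Shot 1→Shot 2 = (-187, 117, 69.6), Shot 1→Shot 3 = (210, 133, -122.7).
Normal n = (Shot 1→Shot 2) × (Shot 1→Shot 3) = (-23612.7, -8328.9, -49441).
So ∂z/∂E = −n_x/n_z = −0.47759 and ∂z/∂N = −n_y/n_z = −0.16846.
Intercept c from Shot 1: 1445.8 + 155.70 + 59.80 = 1661.30.
At (317, 337): z = −151.4 − 56.8 + 1661.30 = 1453.1 ft.

1453.1 ft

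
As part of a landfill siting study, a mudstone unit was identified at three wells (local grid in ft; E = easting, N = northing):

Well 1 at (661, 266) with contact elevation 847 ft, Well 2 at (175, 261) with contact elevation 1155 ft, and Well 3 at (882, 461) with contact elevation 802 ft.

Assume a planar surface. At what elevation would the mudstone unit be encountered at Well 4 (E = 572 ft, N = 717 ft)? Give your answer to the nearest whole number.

Two edge vectors: Well 1→Well 2 = (-486, -5, 308), Well 1→Well 3 = (221, 195, -45).
Normal n = (Well 1→Well 2) × (Well 1→Well 3) = (-59835, 46198, -93665).
So ∂z/∂E = −n_x/n_z = −0.63882 and ∂z/∂N = −n_y/n_z = 0.49323.
Intercept c from Well 1: 847 + 422.26 − 131.20 = 1138.06.
At (572, 717): z = −365.4 + 353.6 + 1138.06 = 1126.3 ft.

1126 ft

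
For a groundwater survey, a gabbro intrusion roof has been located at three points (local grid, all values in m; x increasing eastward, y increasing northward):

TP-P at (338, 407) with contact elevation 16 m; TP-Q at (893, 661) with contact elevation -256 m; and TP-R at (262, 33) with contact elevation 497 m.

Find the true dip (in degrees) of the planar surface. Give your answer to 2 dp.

52.70°

Two edge vectors: TP-P→TP-Q = (555, 254, -272), TP-P→TP-R = (-76, -374, 481).
Normal n = (TP-P→TP-Q) × (TP-P→TP-R) = (20446, -246283, -188266).
So ∂z/∂x = −n_x/n_z = 0.10860 and ∂z/∂y = −n_y/n_z = −1.30817.
Gradient magnitude |∇z| = √(a² + b²) = √(0.01179 + 1.71130) = 1.31267.
True dip = arctan(1.31267) = 52.70°, dipping toward N (azimuth ≈ 355°).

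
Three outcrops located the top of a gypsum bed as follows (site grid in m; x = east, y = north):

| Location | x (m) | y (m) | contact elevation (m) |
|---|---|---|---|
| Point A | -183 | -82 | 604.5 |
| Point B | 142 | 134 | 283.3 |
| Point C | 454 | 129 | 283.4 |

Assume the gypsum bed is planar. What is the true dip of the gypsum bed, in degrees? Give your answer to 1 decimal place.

Let the plane be z = a·x + b·y + c.
Point B−Point A: 325a + 216b = −321.2;  Point C−Point A: 637a + 211b = −321.1.
Solving gives a = −0.02296, b = −1.45250.
Gradient magnitude |∇z| = √(a² + b²) = √(0.00053 + 2.10974) = 1.45268.
True dip = arctan(1.45268) = 55.5°, dipping toward N (azimuth ≈ 001°).

55.5°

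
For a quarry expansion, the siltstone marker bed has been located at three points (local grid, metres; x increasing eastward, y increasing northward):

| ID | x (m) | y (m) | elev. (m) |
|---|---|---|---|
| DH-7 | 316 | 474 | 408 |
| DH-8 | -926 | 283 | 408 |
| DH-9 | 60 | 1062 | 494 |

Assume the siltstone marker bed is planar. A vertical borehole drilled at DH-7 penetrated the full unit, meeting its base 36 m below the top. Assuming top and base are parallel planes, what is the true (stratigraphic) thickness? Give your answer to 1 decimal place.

Two edge vectors: DH-7→DH-8 = (-1242, -191, 0), DH-7→DH-9 = (-256, 588, 86).
Normal n = (DH-7→DH-8) × (DH-7→DH-9) = (-16426, 106812, -779192).
So ∂z/∂x = −n_x/n_z = −0.02108 and ∂z/∂y = −n_y/n_z = 0.13708.
|∇z| = √(a²+b²) = 0.13869, so dip δ = arctan(0.13869) = 7.90°.
True thickness = vertical thickness × cos δ = 36 × cos 7.90° = 35.7 m.

35.7 m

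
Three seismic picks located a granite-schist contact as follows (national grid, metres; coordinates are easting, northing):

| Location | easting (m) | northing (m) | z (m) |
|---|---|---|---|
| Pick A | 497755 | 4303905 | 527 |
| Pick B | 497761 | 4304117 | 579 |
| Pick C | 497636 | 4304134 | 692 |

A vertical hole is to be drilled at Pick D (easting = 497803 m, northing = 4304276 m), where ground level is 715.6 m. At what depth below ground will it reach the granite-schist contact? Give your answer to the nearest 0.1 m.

130.1 m

Two edge vectors: Pick A→Pick B = (6, 212, 52), Pick A→Pick C = (-119, 229, 165).
Normal n = (Pick A→Pick B) × (Pick A→Pick C) = (23072, -7178, 26602).
So ∂z/∂easting = −n_x/n_z = −0.867303210 and ∂z/∂northing = −n_y/n_z = 0.269829336.
Intercept c from Pick A: 527 + 431704.51 − 1161319.83 = −729088.32.
At (497803, 4304276): z_contact = −431746.14 + 1161419.94 − 729088.32 = 585.48 m.
Depth below ground = 715.6 − 585.48 = 130.1 m.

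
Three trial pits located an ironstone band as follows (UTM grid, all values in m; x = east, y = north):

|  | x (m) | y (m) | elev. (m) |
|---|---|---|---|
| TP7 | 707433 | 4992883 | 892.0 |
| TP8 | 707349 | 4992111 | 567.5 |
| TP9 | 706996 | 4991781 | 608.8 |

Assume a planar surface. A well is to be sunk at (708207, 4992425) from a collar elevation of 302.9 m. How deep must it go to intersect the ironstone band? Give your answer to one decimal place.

71.1 m

Let the plane be z = a·x + b·y + c.
TP8−TP7: −84a − 772b = −324.5;  TP9−TP7: −437a − 1102b = −283.2.
Solving gives a = −0.567691466, b = 0.482106325.
Then c = 892 − a·707433 − b·4992883 = −2004604.80.
At (708207, 4992425): z_contact = −402043.07 + 2406879.67 − 2004604.80 = 231.80 m.
Depth below ground = 302.9 − 231.80 = 71.1 m.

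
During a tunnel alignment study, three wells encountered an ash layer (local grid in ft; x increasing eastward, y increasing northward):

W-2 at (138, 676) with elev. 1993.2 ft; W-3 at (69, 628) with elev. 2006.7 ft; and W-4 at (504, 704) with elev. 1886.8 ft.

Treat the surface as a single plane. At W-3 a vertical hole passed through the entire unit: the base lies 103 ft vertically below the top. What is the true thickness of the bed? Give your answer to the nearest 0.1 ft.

97.5 ft

Two edge vectors: W-2→W-3 = (-69, -48, 13.5), W-2→W-4 = (366, 28, -106.4).
Normal n = (W-2→W-3) × (W-2→W-4) = (4729.2, -2400.6, 15636).
So ∂z/∂x = −n_x/n_z = −0.30246 and ∂z/∂y = −n_y/n_z = 0.15353.
|∇z| = √(a²+b²) = 0.33919, so dip δ = arctan(0.33919) = 18.74°.
True thickness = vertical thickness × cos δ = 103 × cos 18.74° = 97.5 ft.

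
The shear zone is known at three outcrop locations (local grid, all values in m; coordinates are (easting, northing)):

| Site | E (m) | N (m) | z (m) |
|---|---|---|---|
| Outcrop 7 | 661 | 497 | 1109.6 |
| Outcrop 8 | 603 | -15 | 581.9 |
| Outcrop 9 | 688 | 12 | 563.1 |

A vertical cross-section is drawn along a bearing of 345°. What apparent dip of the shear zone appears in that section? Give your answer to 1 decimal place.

50.3°

Two edge vectors: Outcrop 7→Outcrop 8 = (-58, -512, -527.7), Outcrop 7→Outcrop 9 = (27, -485, -546.5).
Normal n = (Outcrop 7→Outcrop 8) × (Outcrop 7→Outcrop 9) = (23873.5, -45944.9, 41954).
So ∂z/∂E = −n_x/n_z = −0.56904 and ∂z/∂N = −n_y/n_z = 1.09513.
Unit vector along 345° is (sin 345°, cos 345°) = (-0.2588, 0.9659).
Slope in that direction = a·(-0.2588) + b·(0.9659) = 1.20509.
Apparent dip = arctan|1.20509| = 50.3° (true dip is 51.0°, so apparent ≤ true as expected).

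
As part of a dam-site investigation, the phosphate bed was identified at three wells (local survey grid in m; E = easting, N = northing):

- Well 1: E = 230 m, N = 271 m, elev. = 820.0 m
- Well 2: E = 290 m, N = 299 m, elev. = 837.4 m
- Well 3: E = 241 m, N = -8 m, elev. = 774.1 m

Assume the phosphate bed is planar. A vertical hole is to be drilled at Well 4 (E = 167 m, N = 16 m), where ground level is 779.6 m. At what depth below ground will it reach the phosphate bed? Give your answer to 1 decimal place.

16.8 m

Let the plane be z = a·E + b·N + c.
Well 2−Well 1: 60a + 28b = 17.4;  Well 3−Well 1: 11a − 279b = −45.9.
Solving gives a = 0.20937, b = 0.17277.
Then c = 820 − a·230 − b·271 = 725.02.
At (167, 16): z_contact = 34.97 + 2.76 + 725.02 = 762.75 m.
Depth below ground = 779.6 − 762.75 = 16.8 m.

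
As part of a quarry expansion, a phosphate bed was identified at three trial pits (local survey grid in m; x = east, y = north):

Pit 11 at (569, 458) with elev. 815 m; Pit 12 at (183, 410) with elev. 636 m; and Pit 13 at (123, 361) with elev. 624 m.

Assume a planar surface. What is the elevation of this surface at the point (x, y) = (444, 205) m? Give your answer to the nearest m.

Two edge vectors: Pit 11→Pit 12 = (-386, -48, -179), Pit 11→Pit 13 = (-446, -97, -191).
Normal n = (Pit 11→Pit 12) × (Pit 11→Pit 13) = (-8195, 6108, 16034).
So ∂z/∂x = −n_x/n_z = 0.51110 and ∂z/∂y = −n_y/n_z = −0.38094.
Intercept c from Pit 11: 815 − 290.82 + 174.47 = 698.65.
At (444, 205): z = 226.9 − 78.1 + 698.65 = 847.5 m.

847 m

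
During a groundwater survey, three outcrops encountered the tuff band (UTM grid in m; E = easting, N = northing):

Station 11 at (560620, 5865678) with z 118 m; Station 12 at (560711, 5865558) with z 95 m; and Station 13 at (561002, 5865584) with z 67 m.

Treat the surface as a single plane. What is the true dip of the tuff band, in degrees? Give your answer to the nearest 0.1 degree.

8.7°

Let the plane be z = a·E + b·N + c.
Station 12−Station 11: 91a − 120b = −23;  Station 13−Station 11: 382a − 94b = −51.
Solving gives a = −0.10615, b = 0.11117.
Gradient magnitude |∇z| = √(a² + b²) = √(0.01127 + 0.01236) = 0.15371.
True dip = arctan(0.15371) = 8.7°, dipping toward SE (azimuth ≈ 136°).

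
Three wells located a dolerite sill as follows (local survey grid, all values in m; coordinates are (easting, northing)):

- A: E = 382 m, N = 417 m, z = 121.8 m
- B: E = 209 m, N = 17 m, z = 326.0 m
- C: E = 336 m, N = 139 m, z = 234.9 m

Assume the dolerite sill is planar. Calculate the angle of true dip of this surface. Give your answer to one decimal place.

27.4°

Let the plane be z = a·E + b·N + c.
B−A: −173a − 400b = 204.2;  C−A: −46a − 278b = 113.1.
Solving gives a = −0.38821, b = −0.34260.
Gradient magnitude |∇z| = √(a² + b²) = √(0.15071 + 0.11737) = 0.51777.
True dip = arctan(0.51777) = 27.4°, dipping toward NE (azimuth ≈ 049°).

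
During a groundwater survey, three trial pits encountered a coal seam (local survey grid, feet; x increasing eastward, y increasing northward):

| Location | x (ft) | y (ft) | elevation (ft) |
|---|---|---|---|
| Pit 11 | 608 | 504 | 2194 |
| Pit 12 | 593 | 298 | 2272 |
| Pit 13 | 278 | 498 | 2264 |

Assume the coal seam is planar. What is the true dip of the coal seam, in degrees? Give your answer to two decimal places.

Let the plane be z = a·x + b·y + c.
Pit 12−Pit 11: −15a − 206b = 78;  Pit 13−Pit 11: −330a − 6b = 70.
Solving gives a = −0.20551, b = −0.36368.
Gradient magnitude |∇z| = √(a² + b²) = √(0.04223 + 0.13226) = 0.41773.
True dip = arctan(0.41773) = 22.67°, dipping toward NNE (azimuth ≈ 029°).

22.67°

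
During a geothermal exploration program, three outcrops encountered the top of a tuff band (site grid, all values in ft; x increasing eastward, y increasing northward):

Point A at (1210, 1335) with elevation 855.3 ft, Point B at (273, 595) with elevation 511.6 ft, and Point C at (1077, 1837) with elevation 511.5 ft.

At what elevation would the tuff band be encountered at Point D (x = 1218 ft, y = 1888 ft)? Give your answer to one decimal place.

592.6 ft

Let the plane be z = a·x + b·y + c.
Point B−Point A: −937a − 740b = −343.7;  Point C−Point A: −133a + 502b = −343.8.
Solving gives a = 0.750622, b = −0.485991.
Then c = 855.3 − a·1210 − b·1335 = 595.84.
At (1218, 1888): z = 914.3 − 917.6 + 595.84 = 592.6 ft.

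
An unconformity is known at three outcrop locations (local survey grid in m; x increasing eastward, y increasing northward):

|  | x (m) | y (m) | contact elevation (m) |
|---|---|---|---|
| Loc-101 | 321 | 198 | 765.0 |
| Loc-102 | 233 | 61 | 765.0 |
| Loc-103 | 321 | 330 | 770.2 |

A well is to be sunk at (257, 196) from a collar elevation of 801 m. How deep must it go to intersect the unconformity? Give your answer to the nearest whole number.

32 m

Let the plane be z = a·x + b·y + c.
Loc-102−Loc-101: −88a − 137b = 0;  Loc-103−Loc-101: 0a + 132b = 5.2.
Solving gives a = −0.06133, b = 0.03939.
Then c = 765 − a·321 − b·198 = 776.89.
At (257, 196): z_contact = −15.8 + 7.7 + 776.89 = 768.8 m.
Depth below ground = 801 − 768.8 = 32 m.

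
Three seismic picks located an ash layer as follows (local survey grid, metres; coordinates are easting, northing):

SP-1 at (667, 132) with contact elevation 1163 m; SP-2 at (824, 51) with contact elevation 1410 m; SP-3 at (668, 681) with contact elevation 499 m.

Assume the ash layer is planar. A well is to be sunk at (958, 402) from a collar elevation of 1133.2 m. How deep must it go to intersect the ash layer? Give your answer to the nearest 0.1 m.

Two edge vectors: SP-1→SP-2 = (157, -81, 247), SP-1→SP-3 = (1, 549, -664).
Normal n = (SP-1→SP-2) × (SP-1→SP-3) = (-81819, 104495, 86274).
So ∂z/∂easting = −n_x/n_z = 0.94836 and ∂z/∂northing = −n_y/n_z = −1.21120.
Intercept c from SP-1: 1163 − 632.56 + 159.88 = 690.32.
At (958, 402): z_contact = 908.53 − 486.90 + 690.32 = 1111.95 m.
Depth below ground = 1133.2 − 1111.95 = 21.3 m.

21.3 m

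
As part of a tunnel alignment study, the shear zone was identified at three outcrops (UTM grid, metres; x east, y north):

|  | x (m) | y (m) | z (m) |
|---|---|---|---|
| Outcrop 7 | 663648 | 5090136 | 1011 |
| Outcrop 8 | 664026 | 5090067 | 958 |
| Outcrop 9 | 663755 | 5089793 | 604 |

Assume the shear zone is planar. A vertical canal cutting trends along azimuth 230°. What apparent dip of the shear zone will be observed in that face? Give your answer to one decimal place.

40.1°

Let the plane be z = a·x + b·y + c.
Outcrop 8−Outcrop 7: 378a − 69b = −53;  Outcrop 9−Outcrop 7: 107a − 343b = −407.
Solving gives a = 0.08100, b = 1.21186.
Unit vector along 230° is (sin 230°, cos 230°) = (-0.7660, -0.6428).
Slope in that direction = a·(-0.7660) + b·(-0.6428) = −0.84102.
Apparent dip = arctan|0.84102| = 40.1° (true dip is 50.5°, so apparent ≤ true as expected).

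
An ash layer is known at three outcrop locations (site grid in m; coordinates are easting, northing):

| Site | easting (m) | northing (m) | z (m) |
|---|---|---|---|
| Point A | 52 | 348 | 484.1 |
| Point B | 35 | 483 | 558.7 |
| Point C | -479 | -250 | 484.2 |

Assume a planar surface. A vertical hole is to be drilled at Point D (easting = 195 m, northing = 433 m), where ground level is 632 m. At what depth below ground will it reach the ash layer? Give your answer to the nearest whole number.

185 m

Two edge vectors: Point A→Point B = (-17, 135, 74.6), Point A→Point C = (-531, -598, 0.1).
Normal n = (Point A→Point B) × (Point A→Point C) = (44624.3, -39610.9, 81851).
So ∂z/∂easting = −n_x/n_z = −0.54519 and ∂z/∂northing = −n_y/n_z = 0.48394.
Intercept c from Point A: 484.1 + 28.35 − 168.41 = 344.04.
At (195, 433): z_contact = −106.3 + 209.5 + 344.04 = 447.3 m.
Depth below ground = 632 − 447.3 = 185 m.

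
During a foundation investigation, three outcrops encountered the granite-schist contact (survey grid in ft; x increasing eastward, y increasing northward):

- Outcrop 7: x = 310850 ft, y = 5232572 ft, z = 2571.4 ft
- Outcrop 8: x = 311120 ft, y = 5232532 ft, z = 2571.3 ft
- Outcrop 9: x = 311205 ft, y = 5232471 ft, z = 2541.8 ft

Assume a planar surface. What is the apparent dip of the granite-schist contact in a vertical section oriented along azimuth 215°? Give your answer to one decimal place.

28.8°

Let the plane be z = a·x + b·y + c.
Outcrop 8−Outcrop 7: 270a − 40b = −0.1;  Outcrop 9−Outcrop 7: 355a − 101b = −29.6.
Solving gives a = 0.08982, b = 0.60876.
Unit vector along 215° is (sin 215°, cos 215°) = (-0.5736, -0.8192).
Slope in that direction = a·(-0.5736) + b·(-0.8192) = −0.55018.
Apparent dip = arctan|0.55018| = 28.8° (true dip is 31.6°, so apparent ≤ true as expected).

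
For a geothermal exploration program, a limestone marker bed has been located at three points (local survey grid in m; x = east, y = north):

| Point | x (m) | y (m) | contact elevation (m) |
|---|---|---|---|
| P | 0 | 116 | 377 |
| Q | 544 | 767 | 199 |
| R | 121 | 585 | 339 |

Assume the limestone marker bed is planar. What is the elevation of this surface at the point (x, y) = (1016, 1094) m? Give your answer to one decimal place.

43.4 m

Two edge vectors: P→Q = (544, 651, -178), P→R = (121, 469, -38).
Normal n = (P→Q) × (P→R) = (58744, -866, 176365).
So ∂z/∂x = −n_x/n_z = −0.333082 and ∂z/∂y = −n_y/n_z = 0.004910.
Intercept c from P: 377 + 0.00 − 0.57 = 376.43.
At (1016, 1094): z = −338.4 + 5.4 + 376.43 = 43.4 m.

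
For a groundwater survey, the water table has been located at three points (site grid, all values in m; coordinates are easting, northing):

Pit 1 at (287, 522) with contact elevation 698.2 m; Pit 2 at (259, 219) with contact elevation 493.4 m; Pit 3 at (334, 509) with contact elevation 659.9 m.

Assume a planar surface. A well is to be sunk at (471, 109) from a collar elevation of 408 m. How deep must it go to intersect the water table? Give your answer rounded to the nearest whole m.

125 m

Two edge vectors: Pit 1→Pit 2 = (-28, -303, -204.8), Pit 1→Pit 3 = (47, -13, -38.3).
Normal n = (Pit 1→Pit 2) × (Pit 1→Pit 3) = (8942.5, -10698, 14605).
So ∂z/∂easting = −n_x/n_z = −0.61229 and ∂z/∂northing = −n_y/n_z = 0.73249.
Intercept c from Pit 1: 698.2 + 175.73 − 382.36 = 491.57.
At (471, 109): z_contact = −288.4 + 79.8 + 491.57 = 283.0 m.
Depth below ground = 408 − 283.0 = 125 m.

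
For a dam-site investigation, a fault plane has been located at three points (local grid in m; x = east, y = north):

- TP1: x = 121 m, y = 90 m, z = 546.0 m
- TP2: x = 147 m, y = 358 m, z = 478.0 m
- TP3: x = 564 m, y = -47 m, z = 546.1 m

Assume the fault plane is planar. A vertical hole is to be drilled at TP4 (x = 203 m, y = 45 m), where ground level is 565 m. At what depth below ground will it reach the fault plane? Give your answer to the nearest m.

14 m

Let the plane be z = a·x + b·y + c.
TP2−TP1: 26a + 268b = −68;  TP3−TP1: 443a − 137b = 0.1.
Solving gives a = −0.07596, b = −0.24636.
Then c = 546 − a·121 − b·90 = 577.36.
At (203, 45): z_contact = −15.4 − 11.1 + 577.36 = 550.9 m.
Depth below ground = 565 − 550.9 = 14 m.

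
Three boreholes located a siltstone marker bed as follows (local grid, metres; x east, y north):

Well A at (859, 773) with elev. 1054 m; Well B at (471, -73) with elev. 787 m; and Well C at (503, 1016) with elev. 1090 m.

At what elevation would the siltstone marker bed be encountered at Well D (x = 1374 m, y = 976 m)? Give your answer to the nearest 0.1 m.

Let the plane be z = a·x + b·y + c.
Well B−Well A: −388a − 846b = −267;  Well C−Well A: −356a + 243b = 36.
Solving gives a = 0.087051, b = 0.275679.
Then c = 1054 − a·859 − b·773 = 766.12.
At (1374, 976): z = 119.6 + 269.1 + 766.12 = 1154.8 m.

1154.8 m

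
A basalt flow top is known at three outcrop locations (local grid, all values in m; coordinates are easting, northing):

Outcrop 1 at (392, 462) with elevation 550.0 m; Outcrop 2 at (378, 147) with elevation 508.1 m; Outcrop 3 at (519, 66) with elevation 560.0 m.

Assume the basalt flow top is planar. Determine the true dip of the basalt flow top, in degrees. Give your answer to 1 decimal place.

24.1°

Two edge vectors: Outcrop 1→Outcrop 2 = (-14, -315, -41.9), Outcrop 1→Outcrop 3 = (127, -396, 10).
Normal n = (Outcrop 1→Outcrop 2) × (Outcrop 1→Outcrop 3) = (-19742.4, -5181.3, 45549).
So ∂z/∂easting = −n_x/n_z = 0.43343 and ∂z/∂northing = −n_y/n_z = 0.11375.
Gradient magnitude |∇z| = √(a² + b²) = √(0.18786 + 0.01294) = 0.44811.
True dip = arctan(0.44811) = 24.1°, dipping toward WSW (azimuth ≈ 255°).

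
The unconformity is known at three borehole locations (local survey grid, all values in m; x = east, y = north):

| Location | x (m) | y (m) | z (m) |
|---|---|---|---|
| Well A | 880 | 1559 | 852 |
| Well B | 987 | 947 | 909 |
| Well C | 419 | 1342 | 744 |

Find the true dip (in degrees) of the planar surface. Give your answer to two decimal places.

14.65°

Two edge vectors: Well A→Well B = (107, -612, 57), Well A→Well C = (-461, -217, -108).
Normal n = (Well A→Well B) × (Well A→Well C) = (78465, -14721, -305351).
So ∂z/∂x = −n_x/n_z = 0.25697 and ∂z/∂y = −n_y/n_z = −0.04821.
Gradient magnitude |∇z| = √(a² + b²) = √(0.06603 + 0.00232) = 0.26145.
True dip = arctan(0.26145) = 14.65°, dipping toward W (azimuth ≈ 281°).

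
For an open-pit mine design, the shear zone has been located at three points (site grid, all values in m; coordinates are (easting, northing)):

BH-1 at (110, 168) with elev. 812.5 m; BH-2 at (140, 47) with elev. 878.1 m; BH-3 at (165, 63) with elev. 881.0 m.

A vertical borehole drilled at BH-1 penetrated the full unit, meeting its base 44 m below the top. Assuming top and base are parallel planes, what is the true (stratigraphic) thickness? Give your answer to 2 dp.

Two edge vectors: BH-1→BH-2 = (30, -121, 65.6), BH-1→BH-3 = (55, -105, 68.5).
Normal n = (BH-1→BH-2) × (BH-1→BH-3) = (-1400.5, 1553, 3505).
So ∂z/∂E = −n_x/n_z = 0.39957 and ∂z/∂N = −n_y/n_z = −0.44308.
|∇z| = √(a²+b²) = 0.59664, so dip δ = arctan(0.59664) = 30.82°.
True thickness = vertical thickness × cos δ = 44 × cos 30.82° = 37.79 m.

37.79 m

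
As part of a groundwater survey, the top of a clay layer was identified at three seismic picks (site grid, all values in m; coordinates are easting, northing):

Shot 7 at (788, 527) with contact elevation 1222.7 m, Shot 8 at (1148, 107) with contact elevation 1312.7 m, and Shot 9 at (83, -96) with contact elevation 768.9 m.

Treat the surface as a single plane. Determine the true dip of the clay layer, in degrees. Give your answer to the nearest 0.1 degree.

Two edge vectors: Shot 7→Shot 8 = (360, -420, 90), Shot 7→Shot 9 = (-705, -623, -453.8).
Normal n = (Shot 7→Shot 8) × (Shot 7→Shot 9) = (246666, 99918, -520380).
So ∂z/∂easting = −n_x/n_z = 0.47401 and ∂z/∂northing = −n_y/n_z = 0.19201.
Gradient magnitude |∇z| = √(a² + b²) = √(0.22469 + 0.03687) = 0.51142.
True dip = arctan(0.51142) = 27.1°, dipping toward WSW (azimuth ≈ 248°).

27.1°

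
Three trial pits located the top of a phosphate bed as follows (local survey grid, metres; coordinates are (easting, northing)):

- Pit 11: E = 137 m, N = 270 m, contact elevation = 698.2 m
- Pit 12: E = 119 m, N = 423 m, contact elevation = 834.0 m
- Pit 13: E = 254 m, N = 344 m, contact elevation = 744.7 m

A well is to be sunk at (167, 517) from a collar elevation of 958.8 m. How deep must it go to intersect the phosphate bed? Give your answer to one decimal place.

Two edge vectors: Pit 11→Pit 12 = (-18, 153, 135.8), Pit 11→Pit 13 = (117, 74, 46.5).
Normal n = (Pit 11→Pit 12) × (Pit 11→Pit 13) = (-2934.7, 16725.6, -19233).
So ∂z/∂E = −n_x/n_z = −0.15259 and ∂z/∂N = −n_y/n_z = 0.86963.
Intercept c from Pit 11: 698.2 + 20.90 − 234.80 = 484.30.
At (167, 517): z_contact = −25.48 + 449.60 + 484.30 = 908.42 m.
Depth below ground = 958.8 − 908.42 = 50.4 m.

50.4 m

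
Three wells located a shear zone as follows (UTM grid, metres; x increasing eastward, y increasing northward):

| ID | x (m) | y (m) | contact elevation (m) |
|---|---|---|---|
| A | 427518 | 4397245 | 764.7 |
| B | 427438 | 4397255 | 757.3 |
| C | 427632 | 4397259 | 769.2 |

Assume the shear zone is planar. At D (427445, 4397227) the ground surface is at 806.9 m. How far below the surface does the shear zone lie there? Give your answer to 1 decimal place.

Let the plane be z = a·x + b·y + c.
B−A: −80a + 10b = −7.4;  C−A: 114a + 14b = 4.5.
Solving gives a = 0.065752212, b = −0.213982301.
Then c = 764.7 − a·427518 − b·4397245 = 913587.05.
At (427445, 4397227): z_contact = 28105.45 − 940928.75 + 913587.05 = 763.75 m.
Depth below ground = 806.9 − 763.75 = 43.1 m.

43.1 m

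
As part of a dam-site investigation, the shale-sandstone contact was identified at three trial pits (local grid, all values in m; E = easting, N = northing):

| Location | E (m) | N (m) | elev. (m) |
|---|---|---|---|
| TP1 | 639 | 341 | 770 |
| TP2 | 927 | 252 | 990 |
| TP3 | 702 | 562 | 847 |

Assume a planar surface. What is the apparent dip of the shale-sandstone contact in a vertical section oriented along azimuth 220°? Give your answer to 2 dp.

Let the plane be z = a·E + b·N + c.
TP2−TP1: 288a − 89b = 220;  TP3−TP1: 63a + 221b = 77.
Solving gives a = 0.80100, b = 0.12008.
Unit vector along 220° is (sin 220°, cos 220°) = (-0.6428, -0.7660).
Slope in that direction = a·(-0.6428) + b·(-0.7660) = −0.60686.
Apparent dip = arctan|0.60686| = 31.25° (true dip is 39.0°, so apparent ≤ true as expected).

31.25°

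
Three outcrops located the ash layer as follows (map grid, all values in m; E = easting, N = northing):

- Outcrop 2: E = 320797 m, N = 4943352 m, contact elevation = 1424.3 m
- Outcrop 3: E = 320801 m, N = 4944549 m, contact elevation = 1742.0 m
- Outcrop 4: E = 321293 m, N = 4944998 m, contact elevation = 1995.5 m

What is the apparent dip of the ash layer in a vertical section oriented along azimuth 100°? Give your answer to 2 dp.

12.61°

Two edge vectors: Outcrop 2→Outcrop 3 = (4, 1197, 317.7), Outcrop 2→Outcrop 4 = (496, 1646, 571.2).
Normal n = (Outcrop 2→Outcrop 3) × (Outcrop 2→Outcrop 4) = (160792.2, 155294.4, -587128).
So ∂z/∂E = −n_x/n_z = 0.27386 and ∂z/∂N = −n_y/n_z = 0.26450.
Unit vector along 100° is (sin 100°, cos 100°) = (0.9848, -0.1736).
Slope in that direction = a·(0.9848) + b·(-0.1736) = 0.22377.
Apparent dip = arctan|0.22377| = 12.61° (true dip is 20.8°, so apparent ≤ true as expected).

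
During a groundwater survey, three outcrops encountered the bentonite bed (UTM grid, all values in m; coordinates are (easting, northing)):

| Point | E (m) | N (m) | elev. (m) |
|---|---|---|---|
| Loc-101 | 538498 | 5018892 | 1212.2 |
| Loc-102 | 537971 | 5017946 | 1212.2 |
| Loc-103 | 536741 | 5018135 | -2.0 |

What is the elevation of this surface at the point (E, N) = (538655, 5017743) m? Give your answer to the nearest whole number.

1937 m

Let the plane be z = a·E + b·N + c.
Loc-102−Loc-101: −527a − 946b = 0;  Loc-103−Loc-101: −1757a − 757b = −1214.2.
Solving gives a = 0.90931654, b = −0.50656429.
Then c = 1212.2 − a·538498 − b·5018892 = 2053938.52.
At (538655, 5017743): z = 489807.9 − 2541809.4 + 2053938.52 = 1937.0 m.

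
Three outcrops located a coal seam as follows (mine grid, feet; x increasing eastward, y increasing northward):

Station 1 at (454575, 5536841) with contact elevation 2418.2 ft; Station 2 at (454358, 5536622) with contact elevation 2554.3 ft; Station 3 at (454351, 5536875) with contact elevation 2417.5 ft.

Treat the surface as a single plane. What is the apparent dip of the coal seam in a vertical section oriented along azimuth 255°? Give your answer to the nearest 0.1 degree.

Let the plane be z = a·x + b·y + c.
Station 2−Station 1: −217a − 219b = 136.1;  Station 3−Station 1: −224a + 34b = −0.7.
Solving gives a = −0.07928, b = −0.54290.
Unit vector along 255° is (sin 255°, cos 255°) = (-0.9659, -0.2588).
Slope in that direction = a·(-0.9659) + b·(-0.2588) = 0.21709.
Apparent dip = arctan|0.21709| = 12.2° (true dip is 28.8°, so apparent ≤ true as expected).

12.2°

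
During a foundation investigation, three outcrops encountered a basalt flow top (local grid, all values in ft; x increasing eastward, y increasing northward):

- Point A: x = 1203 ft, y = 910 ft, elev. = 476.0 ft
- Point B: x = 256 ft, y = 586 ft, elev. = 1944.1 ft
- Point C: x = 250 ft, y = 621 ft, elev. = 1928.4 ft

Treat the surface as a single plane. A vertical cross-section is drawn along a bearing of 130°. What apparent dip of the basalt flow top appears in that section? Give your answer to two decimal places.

29.98°

Let the plane be z = a·x + b·y + c.
Point B−Point A: −947a − 324b = 1468.1;  Point C−Point A: −953a − 289b = 1452.4.
Solving gives a = −1.31941, b = −0.67476.
Unit vector along 130° is (sin 130°, cos 130°) = (0.7660, -0.6428).
Slope in that direction = a·(0.7660) + b·(-0.6428) = −0.57700.
Apparent dip = arctan|0.57700| = 29.98° (true dip is 56.0°, so apparent ≤ true as expected).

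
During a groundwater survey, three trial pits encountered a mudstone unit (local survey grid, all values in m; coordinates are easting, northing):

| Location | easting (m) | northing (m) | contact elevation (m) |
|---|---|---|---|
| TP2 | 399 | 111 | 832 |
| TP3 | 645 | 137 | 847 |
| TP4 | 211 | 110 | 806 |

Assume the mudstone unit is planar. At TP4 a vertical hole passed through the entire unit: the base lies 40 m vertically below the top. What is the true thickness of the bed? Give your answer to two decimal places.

31.49 m

Let the plane be z = a·easting + b·northing + c.
TP3−TP2: 246a + 26b = 15;  TP4−TP2: −188a − 1b = −26.
Solving gives a = 0.14240, b = −0.77036.
|∇z| = √(a²+b²) = 0.78341, so dip δ = arctan(0.78341) = 38.08°.
True thickness = vertical thickness × cos δ = 40 × cos 38.08° = 31.49 m.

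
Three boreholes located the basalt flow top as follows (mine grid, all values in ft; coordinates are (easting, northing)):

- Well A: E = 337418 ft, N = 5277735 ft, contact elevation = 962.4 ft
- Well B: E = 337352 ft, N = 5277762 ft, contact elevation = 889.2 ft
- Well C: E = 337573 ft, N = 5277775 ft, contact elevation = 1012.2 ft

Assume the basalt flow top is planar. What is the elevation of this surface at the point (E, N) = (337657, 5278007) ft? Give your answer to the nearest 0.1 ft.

790.8 ft

Let the plane be z = a·E + b·N + c.
Well B−Well A: −66a + 27b = −73.2;  Well C−Well A: 155a + 40b = 49.8.
Solving gives a = 0.626021978, b = −1.180835165.
Then c = 962.4 − a·337418 − b·5277735 = 6021866.39.
At (337657, 5278007): z = 211380.7 − 6232456.3 + 6021866.39 = 790.8 ft.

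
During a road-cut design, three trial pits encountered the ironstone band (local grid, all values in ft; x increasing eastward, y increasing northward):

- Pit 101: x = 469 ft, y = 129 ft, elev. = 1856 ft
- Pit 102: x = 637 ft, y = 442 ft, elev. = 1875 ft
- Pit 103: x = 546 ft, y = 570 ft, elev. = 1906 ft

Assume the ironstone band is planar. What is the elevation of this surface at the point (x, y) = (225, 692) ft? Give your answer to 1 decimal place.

1969.6 ft

Let the plane be z = a·x + b·y + c.
Pit 102−Pit 101: 168a + 313b = 19;  Pit 103−Pit 101: 77a + 441b = 50.
Solving gives a = −0.14546, b = 0.13878.
Then c = 1856 − a·469 − b·129 = 1906.32.
At (225, 692): z = −32.7 + 96.0 + 1906.32 = 1969.6 ft.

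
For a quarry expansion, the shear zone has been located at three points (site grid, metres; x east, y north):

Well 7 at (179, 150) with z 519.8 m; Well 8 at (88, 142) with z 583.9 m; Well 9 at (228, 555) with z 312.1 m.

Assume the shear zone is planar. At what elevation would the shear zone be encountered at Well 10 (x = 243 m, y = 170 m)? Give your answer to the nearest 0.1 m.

468.5 m

Let the plane be z = a·x + b·y + c.
Well 8−Well 7: −91a − 8b = 64.1;  Well 9−Well 7: 49a + 405b = −207.7.
Solving gives a = −0.66640, b = −0.43221.
Then c = 519.8 − a·179 − b·150 = 703.92.
At (243, 170): z = −161.9 − 73.5 + 703.92 = 468.5 m.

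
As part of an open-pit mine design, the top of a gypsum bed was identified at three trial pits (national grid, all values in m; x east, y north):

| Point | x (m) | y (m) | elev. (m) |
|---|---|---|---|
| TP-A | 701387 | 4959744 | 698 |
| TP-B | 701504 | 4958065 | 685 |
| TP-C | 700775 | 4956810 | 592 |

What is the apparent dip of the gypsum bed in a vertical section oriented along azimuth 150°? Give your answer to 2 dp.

Let the plane be z = a·x + b·y + c.
TP-B−TP-A: 117a − 1679b = −13;  TP-C−TP-A: −612a − 2934b = −106.
Solving gives a = 0.10201, b = 0.01485.
Unit vector along 150° is (sin 150°, cos 150°) = (0.5000, -0.8660).
Slope in that direction = a·(0.5000) + b·(-0.8660) = 0.03814.
Apparent dip = arctan|0.03814| = 2.18° (true dip is 5.9°, so apparent ≤ true as expected).

2.18°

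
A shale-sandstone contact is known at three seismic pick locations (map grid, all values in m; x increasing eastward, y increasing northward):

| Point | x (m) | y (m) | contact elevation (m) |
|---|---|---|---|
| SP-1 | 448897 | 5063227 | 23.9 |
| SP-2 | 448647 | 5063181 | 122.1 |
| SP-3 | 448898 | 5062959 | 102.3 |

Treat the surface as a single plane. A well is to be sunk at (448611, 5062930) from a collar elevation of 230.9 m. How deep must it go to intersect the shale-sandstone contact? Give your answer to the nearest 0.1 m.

Let the plane be z = a·x + b·y + c.
SP-2−SP-1: −250a − 46b = 98.2;  SP-3−SP-1: 1a − 268b = 78.4.
Solving gives a = −0.338740566, b = −0.293801271.
Then c = 23.9 − a·448897 − b·5063227 = 1639666.05.
At (448611, 5062930): z_contact = −151962.74 − 1487495.27 + 1639666.05 = 208.04 m.
Depth below ground = 230.9 − 208.04 = 22.9 m.

22.9 m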